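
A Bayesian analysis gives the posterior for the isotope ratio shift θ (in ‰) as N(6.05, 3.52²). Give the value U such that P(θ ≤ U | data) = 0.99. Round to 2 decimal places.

Need U with P(θ ≤ U) = 0.99: U = 6.05 + z_{0.01}·3.52.
z = 2.326; U = 6.05 + 2.326 × 3.52 = 14.24.

14.24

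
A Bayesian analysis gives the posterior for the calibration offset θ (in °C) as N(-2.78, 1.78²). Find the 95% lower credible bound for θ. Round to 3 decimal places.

Need L with P(θ ≥ L) = 0.95: L = -2.78 − z_{0.05}·1.78.
z = 1.645; L = -2.78 − 1.645 × 1.78 = -5.708.

-5.708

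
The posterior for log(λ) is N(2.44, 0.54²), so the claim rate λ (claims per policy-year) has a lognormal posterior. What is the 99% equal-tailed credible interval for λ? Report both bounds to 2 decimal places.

[2.85, 46.11]

On the log scale the 99% interval is 2.44 ± 2.576 × 0.54 = [1.0491, 3.8309].
Exponentiate: [e^1.0491, e^3.8309] = [2.85, 46.11].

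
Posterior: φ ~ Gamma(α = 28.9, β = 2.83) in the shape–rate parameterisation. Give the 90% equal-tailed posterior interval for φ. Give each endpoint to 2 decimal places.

[7.30, 13.52]

Posterior: Gamma(shape 28.9, rate 2.83).
Equal-tailed 90% interval: Gamma(28.9, 2.83) quantiles at 0.05 and 0.95.
Posterior mean ≈ 10.21, SD ≈ 1.90; a Normal approximation gives roughly [7.09, 13.34].
Exact: lower = 7.30; upper = 13.52.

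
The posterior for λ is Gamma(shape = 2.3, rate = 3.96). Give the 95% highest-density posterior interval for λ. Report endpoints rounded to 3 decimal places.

The posterior is unimodal and skewed, so the HPD interval has equal density at both endpoints and is the shortest 95% interval.
Solving f(0.025) = f(1.330) with F(1.330) − F(0.025) = 0.95 gives [0.025, 1.330].
For comparison, the equal-tailed interval is [0.086, 1.536]; the HPD is narrower and shifted toward the mode.

[0.025, 1.330]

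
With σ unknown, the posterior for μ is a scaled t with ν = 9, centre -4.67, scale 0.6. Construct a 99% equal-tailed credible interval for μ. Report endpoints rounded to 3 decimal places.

The t_9 distribution is symmetric; the 99% interval is -4.67 ± t·0.6 with t_{0.995,9} = 3.250.
Half-width: 3.250 × 0.6 = 1.950.
-4.67 − 1.950 = -6.620; -4.67 + 1.950 = -2.720.

[-6.620, -2.720]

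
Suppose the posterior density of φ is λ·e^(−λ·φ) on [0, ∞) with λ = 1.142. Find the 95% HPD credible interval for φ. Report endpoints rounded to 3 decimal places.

The exponential density is strictly decreasing on [0, ∞), so the HPD interval is anchored at 0: [0, q] with P(φ ≤ q) = 0.95.
q = −ln(1 − 0.95) / 1.142 = 2.9957 / 1.142 = 2.623.

[0.000, 2.623]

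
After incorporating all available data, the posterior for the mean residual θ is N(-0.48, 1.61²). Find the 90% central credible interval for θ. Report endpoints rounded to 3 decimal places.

The posterior is symmetric, so the 90% equal-tailed interval is θ = -0.48 ± z·1.61 with z = 1.645.
Half-width: 1.645 × 1.61 = 2.648.
-0.48 − 2.648 = -3.128; -0.48 + 2.648 = 2.168.

[-3.128, 2.168]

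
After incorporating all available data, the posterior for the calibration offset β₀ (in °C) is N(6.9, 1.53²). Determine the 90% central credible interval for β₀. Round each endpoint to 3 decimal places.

The posterior is symmetric, so the 90% equal-tailed interval is β₀ = 6.9 ± z·1.53 with z = 1.645.
Half-width: 1.645 × 1.53 = 2.517.
6.9 − 2.517 = 4.383; 6.9 + 2.517 = 9.417.

[4.383, 9.417]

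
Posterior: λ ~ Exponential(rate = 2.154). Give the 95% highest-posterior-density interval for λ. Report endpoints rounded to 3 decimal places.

The exponential density is strictly decreasing on [0, ∞), so the HPD interval is anchored at 0: [0, q] with P(λ ≤ q) = 0.95.
q = −ln(1 − 0.95) / 2.154 = 2.9957 / 2.154 = 1.391.

[0.000, 1.391]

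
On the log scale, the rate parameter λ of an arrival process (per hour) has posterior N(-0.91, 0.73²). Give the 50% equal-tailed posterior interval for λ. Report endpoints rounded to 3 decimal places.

[0.246, 0.659]

On the log scale the 50% interval is -0.91 ± 0.674 × 0.73 = [-1.4024, -0.4176].
Exponentiate: [e^-1.4024, e^-0.4176] = [0.246, 0.659].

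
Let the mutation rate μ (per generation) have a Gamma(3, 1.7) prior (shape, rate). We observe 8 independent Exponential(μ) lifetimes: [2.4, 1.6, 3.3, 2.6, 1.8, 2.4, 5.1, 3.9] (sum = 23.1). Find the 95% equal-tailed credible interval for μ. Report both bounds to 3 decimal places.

[0.221, 0.742]

Posterior: Gamma(3+8, 1.7+23.1) = Gamma(11, 24.8) (shape, rate).
Equal-tailed 95% interval: Gamma(11, 24.8) quantiles at 0.025 and 0.975.
Posterior mean ≈ 0.444, SD ≈ 0.134; a Normal approximation gives roughly [0.181, 0.706].
Exact: lower = 0.221; upper = 0.742.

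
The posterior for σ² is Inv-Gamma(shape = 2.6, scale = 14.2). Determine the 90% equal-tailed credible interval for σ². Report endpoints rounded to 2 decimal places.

Inverse-Gamma(2.6, 14.2) quantiles: F⁻¹(0.05) and F⁻¹(0.95).
Equivalently, 1/σ² ~ Gamma(2.6, rate = 14.2); invert its 0.95 and 0.05 quantiles.
Posterior mean ≈ 8.87, SD ≈ 11.46; a Normal approximation gives roughly [-9.97, 27.72].
Exact: lower = 2.50; upper = 22.91.

[2.50, 22.91]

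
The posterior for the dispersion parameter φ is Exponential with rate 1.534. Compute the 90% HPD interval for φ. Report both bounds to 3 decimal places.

[0.000, 1.501]

The exponential density is strictly decreasing on [0, ∞), so the HPD interval is anchored at 0: [0, q] with P(φ ≤ q) = 0.90.
q = −ln(1 − 0.90) / 1.534 = 2.3026 / 1.534 = 1.501.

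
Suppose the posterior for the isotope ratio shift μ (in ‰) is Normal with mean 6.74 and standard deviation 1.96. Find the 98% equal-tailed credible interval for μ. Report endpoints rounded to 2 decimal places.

The posterior is symmetric, so the 98% equal-tailed interval is μ = 6.74 ± z·1.96 with z = 2.326.
Half-width: 2.326 × 1.96 = 4.56.
6.74 − 4.56 = 2.18; 6.74 + 4.56 = 11.30.

[2.18, 11.30]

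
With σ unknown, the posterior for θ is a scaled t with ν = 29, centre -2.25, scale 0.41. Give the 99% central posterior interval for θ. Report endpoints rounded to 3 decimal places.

[-3.380, -1.120]

The t_29 distribution is symmetric; the 99% interval is -2.25 ± t·0.41 with t_{0.995,29} = 2.756.
Half-width: 2.756 × 0.41 = 1.130.
-2.25 − 1.130 = -3.380; -2.25 + 1.130 = -1.120.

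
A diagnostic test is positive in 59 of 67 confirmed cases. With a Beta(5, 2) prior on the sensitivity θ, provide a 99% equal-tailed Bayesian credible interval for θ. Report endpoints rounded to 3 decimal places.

Posterior: Beta(5+59, 2+8) = Beta(64, 10).
Equal-tailed 99% interval: the 0.005 and 0.995 quantiles of Beta(64, 10).
Posterior mean ≈ 0.865, SD ≈ 0.039; a Normal approximation gives roughly [0.763, 0.967].
Exact: F⁻¹(0.005) = 0.746; F⁻¹(0.995) = 0.947.

[0.746, 0.947]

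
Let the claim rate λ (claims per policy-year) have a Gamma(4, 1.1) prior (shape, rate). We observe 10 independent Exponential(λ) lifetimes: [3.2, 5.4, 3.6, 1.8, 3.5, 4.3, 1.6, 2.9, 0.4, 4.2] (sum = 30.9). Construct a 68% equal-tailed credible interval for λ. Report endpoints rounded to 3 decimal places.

Posterior: Gamma(4+10, 1.1+30.9) = Gamma(14, 32.0) (shape, rate).
Equal-tailed 68% interval: Gamma(14, 32.0) quantiles at 0.16 and 0.84.
Posterior mean ≈ 0.438, SD ≈ 0.117; a Normal approximation gives roughly [0.321, 0.554].
Exact: lower = 0.323; upper = 0.552.

[0.323, 0.552]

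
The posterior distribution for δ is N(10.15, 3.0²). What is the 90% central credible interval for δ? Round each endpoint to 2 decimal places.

[5.22, 15.08]

The posterior is symmetric, so the 90% equal-tailed interval is δ = 10.15 ± z·3.0 with z = 1.645.
Half-width: 1.645 × 3.0 = 4.93.
10.15 − 4.93 = 5.22; 10.15 + 4.93 = 15.08.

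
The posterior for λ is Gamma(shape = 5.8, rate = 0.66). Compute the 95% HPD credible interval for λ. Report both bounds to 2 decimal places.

The posterior is unimodal and skewed, so the HPD interval has equal density at both endpoints and is the shortest 95% interval.
Solving f(2.49) = f(16.03) with F(16.03) − F(2.49) = 0.95 gives [2.49, 16.03].
For comparison, the equal-tailed interval is [3.16, 17.25]; the HPD is narrower and shifted toward the mode.

[2.49, 16.03]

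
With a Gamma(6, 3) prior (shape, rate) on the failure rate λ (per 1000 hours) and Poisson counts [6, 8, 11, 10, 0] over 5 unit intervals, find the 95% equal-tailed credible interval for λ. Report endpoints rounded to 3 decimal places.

[3.678, 6.809]

Posterior: Gamma(6+35, 3+5) = Gamma(41, 8) (shape, rate).
Equal-tailed 95% interval: Gamma(41, 8) quantiles at 0.025 and 0.975.
Posterior mean ≈ 5.125, SD ≈ 0.800; a Normal approximation gives roughly [3.556, 6.694].
Exact: lower = 3.678; upper = 6.809.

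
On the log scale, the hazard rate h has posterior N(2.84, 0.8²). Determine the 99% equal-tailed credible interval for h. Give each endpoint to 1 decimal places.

[2.2, 134.4]

On the log scale the 99% interval is 2.84 ± 2.576 × 0.8 = [0.7793, 4.9007].
Exponentiate: [e^0.7793, e^4.9007] = [2.2, 134.4].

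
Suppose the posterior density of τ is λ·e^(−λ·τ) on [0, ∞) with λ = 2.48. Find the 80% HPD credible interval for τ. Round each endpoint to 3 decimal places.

[0.000, 0.649]

The exponential density is strictly decreasing on [0, ∞), so the HPD interval is anchored at 0: [0, q] with P(τ ≤ q) = 0.80.
q = −ln(1 − 0.80) / 2.48 = 1.6094 / 2.48 = 0.649.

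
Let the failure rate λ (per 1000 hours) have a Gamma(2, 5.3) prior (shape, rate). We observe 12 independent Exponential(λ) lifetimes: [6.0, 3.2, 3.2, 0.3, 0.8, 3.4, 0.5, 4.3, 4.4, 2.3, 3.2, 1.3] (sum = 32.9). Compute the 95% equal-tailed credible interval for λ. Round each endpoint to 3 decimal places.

[0.200, 0.582]

Posterior: Gamma(2+12, 5.3+32.9) = Gamma(14, 38.2) (shape, rate).
Equal-tailed 95% interval: Gamma(14, 38.2) quantiles at 0.025 and 0.975.
Posterior mean ≈ 0.366, SD ≈ 0.098; a Normal approximation gives roughly [0.175, 0.558].
Exact: lower = 0.200; upper = 0.582.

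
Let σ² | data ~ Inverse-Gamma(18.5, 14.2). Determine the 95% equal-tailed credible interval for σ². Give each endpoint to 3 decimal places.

[0.510, 1.285]

Inverse-Gamma(18.5, 14.2) quantiles: F⁻¹(0.025) and F⁻¹(0.975).
Equivalently, 1/σ² ~ Gamma(18.5, rate = 14.2); invert its 0.975 and 0.025 quantiles.
Posterior mean ≈ 0.811, SD ≈ 0.200; a Normal approximation gives roughly [0.420, 1.203].
Exact: lower = 0.510; upper = 1.285.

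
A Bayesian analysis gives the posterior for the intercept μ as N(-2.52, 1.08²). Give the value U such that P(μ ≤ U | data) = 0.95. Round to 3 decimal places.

-0.744

Need U with P(μ ≤ U) = 0.95: U = -2.52 + z_{0.05}·1.08.
z = 1.645; U = -2.52 + 1.645 × 1.08 = -0.744.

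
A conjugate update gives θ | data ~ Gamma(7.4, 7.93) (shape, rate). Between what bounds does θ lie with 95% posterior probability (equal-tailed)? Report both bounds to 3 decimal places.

Posterior: Gamma(shape 7.4, rate 7.93).
Equal-tailed 95% interval: Gamma(7.4, 7.93) quantiles at 0.025 and 0.975.
Posterior mean ≈ 0.933, SD ≈ 0.343; a Normal approximation gives roughly [0.261, 1.606].
Exact: lower = 0.387; upper = 1.716.

[0.387, 1.716]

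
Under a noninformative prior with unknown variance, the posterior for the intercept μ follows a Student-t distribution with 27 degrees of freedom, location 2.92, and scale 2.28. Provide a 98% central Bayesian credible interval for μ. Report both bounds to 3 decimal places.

[-2.718, 8.558]

The t_27 distribution is symmetric; the 98% interval is 2.92 ± t·2.28 with t_{0.99,27} = 2.473.
Half-width: 2.473 × 2.28 = 5.638.
2.92 − 5.638 = -2.718; 2.92 + 5.638 = 8.558.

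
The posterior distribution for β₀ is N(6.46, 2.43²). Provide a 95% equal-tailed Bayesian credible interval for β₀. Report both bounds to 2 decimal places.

The posterior is symmetric, so the 95% equal-tailed interval is β₀ = 6.46 ± z·2.43 with z = 1.960.
Half-width: 1.960 × 2.43 = 4.76.
6.46 − 4.76 = 1.70; 6.46 + 4.76 = 11.22.

[1.70, 11.22]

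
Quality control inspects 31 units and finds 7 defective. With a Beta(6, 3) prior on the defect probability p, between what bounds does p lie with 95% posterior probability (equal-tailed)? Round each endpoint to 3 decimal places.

[0.191, 0.476]

Posterior: Beta(6+7, 3+24) = Beta(13, 27).
Equal-tailed 95% interval: the 0.025 and 0.975 quantiles of Beta(13, 27).
Posterior mean ≈ 0.325, SD ≈ 0.073; a Normal approximation gives roughly [0.182, 0.468].
Exact: F⁻¹(0.025) = 0.191; F⁻¹(0.975) = 0.476.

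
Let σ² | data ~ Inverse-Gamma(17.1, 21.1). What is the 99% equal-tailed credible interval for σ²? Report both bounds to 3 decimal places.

Inverse-Gamma(17.1, 21.1) quantiles: F⁻¹(0.005) and F⁻¹(0.995).
Equivalently, 1/σ² ~ Gamma(17.1, rate = 21.1); invert its 0.995 and 0.005 quantiles.
Posterior mean ≈ 1.311, SD ≈ 0.337; a Normal approximation gives roughly [0.442, 2.179].
Exact: lower = 0.713; upper = 2.536.

[0.713, 2.536]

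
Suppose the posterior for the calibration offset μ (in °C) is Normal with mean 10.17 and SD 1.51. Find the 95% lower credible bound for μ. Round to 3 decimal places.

7.686

Need L with P(μ ≥ L) = 0.95: L = 10.17 − z_{0.05}·1.51.
z = 1.645; L = 10.17 − 1.645 × 1.51 = 7.686.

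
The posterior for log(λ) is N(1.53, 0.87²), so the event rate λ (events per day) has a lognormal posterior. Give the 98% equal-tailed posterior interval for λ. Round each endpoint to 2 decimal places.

On the log scale the 98% interval is 1.53 ± 2.326 × 0.87 = [-0.4939, 3.5539].
Exponentiate: [e^-0.4939, e^3.5539] = [0.61, 34.95].

[0.61, 34.95]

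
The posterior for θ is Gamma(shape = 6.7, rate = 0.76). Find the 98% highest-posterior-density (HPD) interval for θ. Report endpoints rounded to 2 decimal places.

The posterior is unimodal and skewed, so the HPD interval has equal density at both endpoints and is the shortest 98% interval.
Solving f(2.30) = f(17.53) with F(17.53) − F(2.30) = 0.98 gives [2.30, 17.53].
For comparison, the equal-tailed interval is [2.85, 18.60]; the HPD is narrower and shifted toward the mode.

[2.30, 17.53]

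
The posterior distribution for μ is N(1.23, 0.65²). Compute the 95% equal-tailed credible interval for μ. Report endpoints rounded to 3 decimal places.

[-0.044, 2.504]

The posterior is symmetric, so the 95% equal-tailed interval is μ = 1.23 ± z·0.65 with z = 1.960.
Half-width: 1.960 × 0.65 = 1.274.
1.23 − 1.274 = -0.044; 1.23 + 1.274 = 2.504.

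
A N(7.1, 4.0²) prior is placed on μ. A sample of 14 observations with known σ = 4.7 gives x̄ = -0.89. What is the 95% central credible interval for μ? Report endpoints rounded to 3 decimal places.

Posterior precision = 1/4.0² + 14/4.7² = 0.0625 + 0.6338 = 0.6963, so posterior SD = 1.1984.
Posterior mean = (7.1/4.0² + 14·-0.89/4.7²) / 0.6963 = -0.1728.
Interval: -0.1728 ± 1.960 × 1.1984 → [-2.522, 2.176].

[-2.522, 2.176]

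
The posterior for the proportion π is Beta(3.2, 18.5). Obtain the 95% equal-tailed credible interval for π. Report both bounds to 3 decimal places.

[0.035, 0.320]

Posterior: Beta(3.2, 18.5).
Equal-tailed 95% interval: the 0.025 and 0.975 quantiles of Beta(3.2, 18.5).
Posterior mean ≈ 0.147, SD ≈ 0.074; a Normal approximation gives roughly [0.002, 0.293].
Exact: F⁻¹(0.025) = 0.035; F⁻¹(0.975) = 0.320.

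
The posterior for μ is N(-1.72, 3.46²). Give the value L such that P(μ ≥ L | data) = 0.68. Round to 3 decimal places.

-3.338

Need L with P(μ ≥ L) = 0.68: L = -1.72 − z_{0.32}·3.46.
z = 0.468; L = -1.72 − 0.468 × 3.46 = -3.338.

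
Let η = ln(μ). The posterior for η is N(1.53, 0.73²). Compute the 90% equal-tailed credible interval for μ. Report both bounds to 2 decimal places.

[1.39, 15.34]

On the log scale the 90% interval is 1.53 ± 1.645 × 0.73 = [0.3293, 2.7307].
Exponentiate: [e^0.3293, e^2.7307] = [1.39, 15.34].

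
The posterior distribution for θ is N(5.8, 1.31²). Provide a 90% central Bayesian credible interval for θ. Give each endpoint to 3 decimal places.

The posterior is symmetric, so the 90% equal-tailed interval is θ = 5.8 ± z·1.31 with z = 1.645.
Half-width: 1.645 × 1.31 = 2.155.
5.8 − 2.155 = 3.645; 5.8 + 2.155 = 7.955.

[3.645, 7.955]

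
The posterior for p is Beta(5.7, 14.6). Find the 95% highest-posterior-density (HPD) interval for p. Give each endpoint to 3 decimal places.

[0.101, 0.472]

The posterior is unimodal and skewed, so the HPD interval has equal density at both endpoints and is the shortest 95% interval.
Solving f(0.101) = f(0.472) with F(0.472) − F(0.101) = 0.95 gives [0.101, 0.472].
For comparison, the equal-tailed interval is [0.113, 0.489]; the HPD is narrower and shifted toward the mode.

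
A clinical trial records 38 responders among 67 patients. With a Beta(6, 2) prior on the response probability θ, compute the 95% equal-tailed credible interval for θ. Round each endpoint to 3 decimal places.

Posterior: Beta(6+38, 2+29) = Beta(44, 31).
Equal-tailed 95% interval: the 0.025 and 0.975 quantiles of Beta(44, 31).
Posterior mean ≈ 0.587, SD ≈ 0.056; a Normal approximation gives roughly [0.476, 0.697].
Exact: F⁻¹(0.025) = 0.474; F⁻¹(0.975) = 0.695.

[0.474, 0.695]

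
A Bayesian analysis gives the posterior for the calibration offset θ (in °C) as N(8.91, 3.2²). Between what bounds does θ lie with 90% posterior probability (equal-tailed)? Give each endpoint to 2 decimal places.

[3.65, 14.17]

The posterior is symmetric, so the 90% equal-tailed interval is θ = 8.91 ± z·3.2 with z = 1.645.
Half-width: 1.645 × 3.2 = 5.26.
8.91 − 5.26 = 3.65; 8.91 + 5.26 = 14.17.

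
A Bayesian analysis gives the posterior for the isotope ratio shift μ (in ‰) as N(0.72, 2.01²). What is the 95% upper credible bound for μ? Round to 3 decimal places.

Need U with P(μ ≤ U) = 0.95: U = 0.72 + z_{0.05}·2.01.
z = 1.645; U = 0.72 + 1.645 × 2.01 = 4.026.

4.026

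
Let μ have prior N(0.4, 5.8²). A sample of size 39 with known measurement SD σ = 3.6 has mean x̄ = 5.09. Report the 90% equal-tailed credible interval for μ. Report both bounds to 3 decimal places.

Posterior precision = 1/5.8² + 39/3.6² = 0.0297 + 3.0093 = 3.0390, so posterior SD = 0.5736.
Posterior mean = (0.4/5.8² + 39·5.09/3.6²) / 3.0390 = 5.0441.
Interval: 5.0441 ± 1.645 × 0.5736 → [4.101, 5.988].

[4.101, 5.988]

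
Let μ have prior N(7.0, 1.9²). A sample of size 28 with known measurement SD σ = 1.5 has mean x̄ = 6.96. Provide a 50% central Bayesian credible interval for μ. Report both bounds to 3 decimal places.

[6.772, 7.150]

Posterior precision = 1/1.9² + 28/1.5² = 0.2770 + 12.4444 = 12.7215, so posterior SD = 0.2804.
Posterior mean = (7.0/1.9² + 28·6.96/1.5²) / 12.7215 = 6.9609.
Interval: 6.9609 ± 0.674 × 0.2804 → [6.772, 7.150].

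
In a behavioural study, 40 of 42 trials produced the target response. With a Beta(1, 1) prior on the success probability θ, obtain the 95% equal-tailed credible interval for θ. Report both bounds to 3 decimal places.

[0.842, 0.985]

Posterior: Beta(1+40, 1+2) = Beta(41, 3).
Equal-tailed 95% interval: the 0.025 and 0.975 quantiles of Beta(41, 3).
Posterior mean ≈ 0.932, SD ≈ 0.038; a Normal approximation gives roughly [0.858, 1.005].
Exact: F⁻¹(0.025) = 0.842; F⁻¹(0.975) = 0.985.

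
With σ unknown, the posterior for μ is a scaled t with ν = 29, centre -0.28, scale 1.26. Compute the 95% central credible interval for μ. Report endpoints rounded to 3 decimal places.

The t_29 distribution is symmetric; the 95% interval is -0.28 ± t·1.26 with t_{0.975,29} = 2.045.
Half-width: 2.045 × 1.26 = 2.577.
-0.28 − 2.577 = -2.857; -0.28 + 2.577 = 2.297.

[-2.857, 2.297]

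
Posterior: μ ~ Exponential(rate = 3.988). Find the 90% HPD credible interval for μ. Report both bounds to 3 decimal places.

[0.000, 0.577]

The exponential density is strictly decreasing on [0, ∞), so the HPD interval is anchored at 0: [0, q] with P(μ ≤ q) = 0.90.
q = −ln(1 − 0.90) / 3.988 = 2.3026 / 3.988 = 0.577.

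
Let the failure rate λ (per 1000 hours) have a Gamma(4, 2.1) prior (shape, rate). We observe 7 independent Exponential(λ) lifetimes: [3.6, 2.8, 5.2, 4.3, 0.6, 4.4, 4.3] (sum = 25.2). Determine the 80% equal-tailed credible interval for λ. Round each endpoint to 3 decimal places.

[0.257, 0.564]

Posterior: Gamma(4+7, 2.1+25.2) = Gamma(11, 27.3) (shape, rate).
Equal-tailed 80% interval: Gamma(11, 27.3) quantiles at 0.1 and 0.9.
Posterior mean ≈ 0.403, SD ≈ 0.121; a Normal approximation gives roughly [0.247, 0.559].
Exact: lower = 0.257; upper = 0.564.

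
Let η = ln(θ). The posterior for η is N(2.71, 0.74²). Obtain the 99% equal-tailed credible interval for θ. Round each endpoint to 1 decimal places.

[2.2, 101.1]

On the log scale the 99% interval is 2.71 ± 2.576 × 0.74 = [0.8039, 4.6161].
Exponentiate: [e^0.8039, e^4.6161] = [2.2, 101.1].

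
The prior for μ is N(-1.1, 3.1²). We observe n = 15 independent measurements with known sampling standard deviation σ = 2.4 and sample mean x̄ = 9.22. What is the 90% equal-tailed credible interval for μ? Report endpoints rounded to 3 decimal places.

Posterior precision = 1/3.1² + 15/2.4² = 0.1041 + 2.6042 = 2.7082, so posterior SD = 0.6077.
Posterior mean = (-1.1/3.1² + 15·9.22/2.4²) / 2.7082 = 8.8235.
Interval: 8.8235 ± 1.645 × 0.6077 → [7.824, 9.823].

[7.824, 9.823]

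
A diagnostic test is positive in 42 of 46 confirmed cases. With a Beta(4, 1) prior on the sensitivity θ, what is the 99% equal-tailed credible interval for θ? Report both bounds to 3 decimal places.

Posterior: Beta(4+42, 1+4) = Beta(46, 5).
Equal-tailed 99% interval: the 0.005 and 0.995 quantiles of Beta(46, 5).
Posterior mean ≈ 0.902, SD ≈ 0.041; a Normal approximation gives roughly [0.796, 1.008].
Exact: F⁻¹(0.005) = 0.769; F⁻¹(0.995) = 0.978.

[0.769, 0.978]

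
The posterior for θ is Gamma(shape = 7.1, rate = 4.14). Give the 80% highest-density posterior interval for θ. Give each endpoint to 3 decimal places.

[0.828, 2.390]

The posterior is unimodal and skewed, so the HPD interval has equal density at both endpoints and is the shortest 80% interval.
Solving f(0.828) = f(2.390) with F(2.390) − F(0.828) = 0.80 gives [0.828, 2.390].
For comparison, the equal-tailed interval is [0.959, 2.574]; the HPD is narrower and shifted toward the mode.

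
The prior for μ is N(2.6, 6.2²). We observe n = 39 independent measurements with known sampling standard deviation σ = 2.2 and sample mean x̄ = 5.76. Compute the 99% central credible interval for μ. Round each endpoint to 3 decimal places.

[4.844, 6.656]

Posterior precision = 1/6.2² + 39/2.2² = 0.0260 + 8.0579 = 8.0839, so posterior SD = 0.3517.
Posterior mean = (2.6/6.2² + 39·5.76/2.2²) / 8.0839 = 5.7498.
Interval: 5.7498 ± 2.576 × 0.3517 → [4.844, 6.656].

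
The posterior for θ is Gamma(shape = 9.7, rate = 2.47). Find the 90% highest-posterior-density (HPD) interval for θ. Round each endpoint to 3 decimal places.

The posterior is unimodal and skewed, so the HPD interval has equal density at both endpoints and is the shortest 90% interval.
Solving f(1.893) = f(5.894) with F(5.894) − F(1.893) = 0.90 gives [1.893, 5.894].
For comparison, the equal-tailed interval is [2.107, 6.205]; the HPD is narrower and shifted toward the mode.

[1.893, 5.894]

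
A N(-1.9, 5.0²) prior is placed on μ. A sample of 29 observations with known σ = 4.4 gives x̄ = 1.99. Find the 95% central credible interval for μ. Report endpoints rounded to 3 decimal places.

[0.308, 3.469]

Posterior precision = 1/5.0² + 29/4.4² = 0.0400 + 1.4979 = 1.5379, so posterior SD = 0.8064.
Posterior mean = (-1.9/5.0² + 29·1.99/4.4²) / 1.5379 = 1.8888.
Interval: 1.8888 ± 1.960 × 0.8064 → [0.308, 3.469].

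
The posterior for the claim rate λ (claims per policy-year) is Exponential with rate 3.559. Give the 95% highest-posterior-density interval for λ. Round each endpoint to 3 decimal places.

[0.000, 0.842]

The exponential density is strictly decreasing on [0, ∞), so the HPD interval is anchored at 0: [0, q] with P(λ ≤ q) = 0.95.
q = −ln(1 − 0.95) / 3.559 = 2.9957 / 3.559 = 0.842.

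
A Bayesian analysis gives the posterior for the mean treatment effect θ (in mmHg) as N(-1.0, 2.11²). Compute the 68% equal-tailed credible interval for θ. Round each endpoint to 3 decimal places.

The posterior is symmetric, so the 68% equal-tailed interval is θ = -1.0 ± z·2.11 with z = 0.994.
Half-width: 0.994 × 2.11 = 2.098.
-1.0 − 2.098 = -3.098; -1.0 + 2.098 = 1.098.

[-3.098, 1.098]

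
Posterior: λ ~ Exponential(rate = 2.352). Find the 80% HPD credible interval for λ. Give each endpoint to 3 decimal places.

The exponential density is strictly decreasing on [0, ∞), so the HPD interval is anchored at 0: [0, q] with P(λ ≤ q) = 0.80.
q = −ln(1 − 0.80) / 2.352 = 1.6094 / 2.352 = 0.684.

[0.000, 0.684]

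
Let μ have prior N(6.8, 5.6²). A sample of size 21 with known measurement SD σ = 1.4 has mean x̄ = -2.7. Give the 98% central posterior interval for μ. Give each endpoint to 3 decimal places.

[-3.381, -1.962]

Posterior precision = 1/5.6² + 21/1.4² = 0.0319 + 10.7143 = 10.7462, so posterior SD = 0.3051.
Posterior mean = (6.8/5.6² + 21·-2.7/1.4²) / 10.7462 = -2.6718.
Interval: -2.6718 ± 2.326 × 0.3051 → [-3.381, -1.962].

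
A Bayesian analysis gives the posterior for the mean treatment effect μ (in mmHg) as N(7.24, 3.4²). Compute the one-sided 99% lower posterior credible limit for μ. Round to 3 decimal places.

-0.670

Need L with P(μ ≥ L) = 0.99: L = 7.24 − z_{0.01}·3.4.
z = 2.326; L = 7.24 − 2.326 × 3.4 = -0.670.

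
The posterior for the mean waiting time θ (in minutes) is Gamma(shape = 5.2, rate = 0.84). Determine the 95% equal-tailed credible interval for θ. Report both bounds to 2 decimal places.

[2.07, 12.54]

Posterior: Gamma(shape 5.2, rate 0.84).
Equal-tailed 95% interval: Gamma(5.2, 0.84) quantiles at 0.025 and 0.975.
Posterior mean ≈ 6.19, SD ≈ 2.71; a Normal approximation gives roughly [0.87, 11.51].
Exact: lower = 2.07; upper = 12.54.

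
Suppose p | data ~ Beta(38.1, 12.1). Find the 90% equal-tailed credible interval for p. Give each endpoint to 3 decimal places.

[0.655, 0.851]

Posterior: Beta(38.1, 12.1).
Equal-tailed 90% interval: the 0.05 and 0.95 quantiles of Beta(38.1, 12.1).
Posterior mean ≈ 0.759, SD ≈ 0.060; a Normal approximation gives roughly [0.661, 0.857].
Exact: F⁻¹(0.05) = 0.655; F⁻¹(0.95) = 0.851.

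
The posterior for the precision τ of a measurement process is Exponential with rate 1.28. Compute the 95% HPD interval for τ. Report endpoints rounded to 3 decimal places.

[0.000, 2.340]

The exponential density is strictly decreasing on [0, ∞), so the HPD interval is anchored at 0: [0, q] with P(τ ≤ q) = 0.95.
q = −ln(1 − 0.95) / 1.28 = 2.9957 / 1.28 = 2.340.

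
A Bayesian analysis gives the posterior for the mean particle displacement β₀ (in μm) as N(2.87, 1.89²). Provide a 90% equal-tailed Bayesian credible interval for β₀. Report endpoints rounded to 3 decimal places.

[-0.239, 5.979]

The posterior is symmetric, so the 90% equal-tailed interval is β₀ = 2.87 ± z·1.89 with z = 1.645.
Half-width: 1.645 × 1.89 = 3.109.
2.87 − 3.109 = -0.239; 2.87 + 3.109 = 5.979.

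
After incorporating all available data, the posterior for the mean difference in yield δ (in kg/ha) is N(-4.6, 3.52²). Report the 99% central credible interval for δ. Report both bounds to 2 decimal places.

[-13.67, 4.47]

The posterior is symmetric, so the 99% equal-tailed interval is δ = -4.6 ± z·3.52 with z = 2.576.
Half-width: 2.576 × 3.52 = 9.07.
-4.6 − 9.07 = -13.67; -4.6 + 9.07 = 4.47.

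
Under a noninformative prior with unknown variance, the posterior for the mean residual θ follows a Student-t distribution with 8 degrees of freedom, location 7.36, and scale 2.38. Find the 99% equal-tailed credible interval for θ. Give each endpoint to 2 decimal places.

[-0.63, 15.35]

The t_8 distribution is symmetric; the 99% interval is 7.36 ± t·2.38 with t_{0.995,8} = 3.355.
Half-width: 3.355 × 2.38 = 7.99.
7.36 − 7.99 = -0.63; 7.36 + 7.99 = 15.35.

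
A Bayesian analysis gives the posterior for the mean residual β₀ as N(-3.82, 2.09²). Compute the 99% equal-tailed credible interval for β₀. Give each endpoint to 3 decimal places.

The posterior is symmetric, so the 99% equal-tailed interval is β₀ = -3.82 ± z·2.09 with z = 2.576.
Half-width: 2.576 × 2.09 = 5.383.
-3.82 − 5.383 = -9.203; -3.82 + 5.383 = 1.563.

[-9.203, 1.563]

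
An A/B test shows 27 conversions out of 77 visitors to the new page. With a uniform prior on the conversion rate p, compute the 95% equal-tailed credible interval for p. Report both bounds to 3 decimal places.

[0.253, 0.462]

Posterior: Beta(1+27, 1+50) = Beta(28, 51).
Equal-tailed 95% interval: the 0.025 and 0.975 quantiles of Beta(28, 51).
Posterior mean ≈ 0.354, SD ≈ 0.053; a Normal approximation gives roughly [0.250, 0.459].
Exact: F⁻¹(0.025) = 0.253; F⁻¹(0.975) = 0.462.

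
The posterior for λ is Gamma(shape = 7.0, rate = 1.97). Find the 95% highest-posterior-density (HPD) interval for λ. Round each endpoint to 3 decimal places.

[1.193, 6.225]

The posterior is unimodal and skewed, so the HPD interval has equal density at both endpoints and is the shortest 95% interval.
Solving f(1.193) = f(6.225) with F(6.225) − F(1.193) = 0.95 gives [1.193, 6.225].
For comparison, the equal-tailed interval is [1.429, 6.629]; the HPD is narrower and shifted toward the mode.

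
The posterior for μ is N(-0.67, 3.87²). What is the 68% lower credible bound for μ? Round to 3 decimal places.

-2.480

Need L with P(μ ≥ L) = 0.68: L = -0.67 − z_{0.32}·3.87.
z = 0.468; L = -0.67 − 0.468 × 3.87 = -2.480.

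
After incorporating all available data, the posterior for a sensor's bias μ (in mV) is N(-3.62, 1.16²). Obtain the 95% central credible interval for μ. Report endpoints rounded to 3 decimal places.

The posterior is symmetric, so the 95% equal-tailed interval is μ = -3.62 ± z·1.16 with z = 1.960.
Half-width: 1.960 × 1.16 = 2.274.
-3.62 − 2.274 = -5.894; -3.62 + 2.274 = -1.346.

[-5.894, -1.346]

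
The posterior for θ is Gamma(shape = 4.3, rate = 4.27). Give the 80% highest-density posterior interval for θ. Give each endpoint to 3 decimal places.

The posterior is unimodal and skewed, so the HPD interval has equal density at both endpoints and is the shortest 80% interval.
Solving f(0.340) = f(1.474) with F(1.474) − F(0.340) = 0.80 gives [0.340, 1.474].
For comparison, the equal-tailed interval is [0.456, 1.658]; the HPD is narrower and shifted toward the mode.

[0.340, 1.474]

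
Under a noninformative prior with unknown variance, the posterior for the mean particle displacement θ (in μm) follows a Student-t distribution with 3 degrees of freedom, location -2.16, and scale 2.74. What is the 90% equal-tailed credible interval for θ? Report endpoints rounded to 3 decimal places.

The t_3 distribution is symmetric; the 90% interval is -2.16 ± t·2.74 with t_{0.95,3} = 2.353.
Half-width: 2.353 × 2.74 = 6.448.
-2.16 − 6.448 = -8.608; -2.16 + 6.448 = 4.288.

[-8.608, 4.288]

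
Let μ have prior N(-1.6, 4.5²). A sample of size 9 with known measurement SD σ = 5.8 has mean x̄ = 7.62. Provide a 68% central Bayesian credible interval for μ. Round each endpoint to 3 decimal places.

Posterior precision = 1/4.5² + 9/5.8² = 0.0494 + 0.2675 = 0.3169, so posterior SD = 1.7763.
Posterior mean = (-1.6/4.5² + 9·7.62/5.8²) / 0.3169 = 6.1833.
Interval: 6.1833 ± 0.994 × 1.7763 → [4.417, 7.950].

[4.417, 7.950]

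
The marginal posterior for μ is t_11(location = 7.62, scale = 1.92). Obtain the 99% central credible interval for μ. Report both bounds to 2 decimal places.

The t_11 distribution is symmetric; the 99% interval is 7.62 ± t·1.92 with t_{0.995,11} = 3.106.
Half-width: 3.106 × 1.92 = 5.96.
7.62 − 5.96 = 1.66; 7.62 + 5.96 = 13.58.

[1.66, 13.58]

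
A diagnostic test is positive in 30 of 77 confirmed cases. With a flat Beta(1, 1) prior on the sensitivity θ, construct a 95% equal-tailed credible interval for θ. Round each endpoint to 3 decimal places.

[0.288, 0.502]

Posterior: Beta(1+30, 1+47) = Beta(31, 48).
Equal-tailed 95% interval: the 0.025 and 0.975 quantiles of Beta(31, 48).
Posterior mean ≈ 0.392, SD ≈ 0.055; a Normal approximation gives roughly [0.285, 0.499].
Exact: F⁻¹(0.025) = 0.288; F⁻¹(0.975) = 0.502.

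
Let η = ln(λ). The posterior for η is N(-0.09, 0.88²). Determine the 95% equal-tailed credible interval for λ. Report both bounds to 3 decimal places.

[0.163, 5.128]

On the log scale the 95% interval is -0.09 ± 1.960 × 0.88 = [-1.8148, 1.6348].
Exponentiate: [e^-1.8148, e^1.6348] = [0.163, 5.128].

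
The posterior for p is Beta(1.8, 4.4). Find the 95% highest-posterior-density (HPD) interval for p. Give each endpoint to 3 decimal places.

The posterior is unimodal and skewed, so the HPD interval has equal density at both endpoints and is the shortest 95% interval.
Solving f(0.012) = f(0.612) with F(0.612) − F(0.012) = 0.95 gives [0.012, 0.612].
For comparison, the equal-tailed interval is [0.038, 0.667]; the HPD is narrower and shifted toward the mode.

[0.012, 0.612]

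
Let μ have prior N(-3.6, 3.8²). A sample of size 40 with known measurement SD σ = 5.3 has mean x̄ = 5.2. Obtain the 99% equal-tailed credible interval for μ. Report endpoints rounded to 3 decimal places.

[2.684, 6.900]

Posterior precision = 1/3.8² + 40/5.3² = 0.0693 + 1.4240 = 1.4932, so posterior SD = 0.8183.
Posterior mean = (-3.6/3.8² + 40·5.2/5.3²) / 1.4932 = 4.7919.
Interval: 4.7919 ± 2.576 × 0.8183 → [2.684, 6.900].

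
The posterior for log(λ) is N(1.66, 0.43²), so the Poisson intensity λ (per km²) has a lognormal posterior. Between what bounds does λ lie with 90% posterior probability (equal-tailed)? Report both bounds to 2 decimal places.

[2.59, 10.67]

On the log scale the 90% interval is 1.66 ± 1.645 × 0.43 = [0.9527, 2.3673].
Exponentiate: [e^0.9527, e^2.3673] = [2.59, 10.67].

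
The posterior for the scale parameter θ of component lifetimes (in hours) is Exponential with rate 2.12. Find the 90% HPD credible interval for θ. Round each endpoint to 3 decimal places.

[0.000, 1.086]

The exponential density is strictly decreasing on [0, ∞), so the HPD interval is anchored at 0: [0, q] with P(θ ≤ q) = 0.90.
q = −ln(1 − 0.90) / 2.12 = 2.3026 / 2.12 = 1.086.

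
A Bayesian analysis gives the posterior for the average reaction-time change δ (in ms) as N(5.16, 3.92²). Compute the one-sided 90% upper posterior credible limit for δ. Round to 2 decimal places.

10.18

Need U with P(δ ≤ U) = 0.90: U = 5.16 + z_{0.1}·3.92.
z = 1.282; U = 5.16 + 1.282 × 3.92 = 10.18.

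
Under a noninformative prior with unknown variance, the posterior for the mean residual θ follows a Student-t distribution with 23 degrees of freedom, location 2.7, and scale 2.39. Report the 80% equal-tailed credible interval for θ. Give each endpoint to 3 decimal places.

The t_23 distribution is symmetric; the 80% interval is 2.7 ± t·2.39 with t_{0.9,23} = 1.319.
Half-width: 1.319 × 2.39 = 3.154.
2.7 − 3.154 = -0.454; 2.7 + 3.154 = 5.854.

[-0.454, 5.854]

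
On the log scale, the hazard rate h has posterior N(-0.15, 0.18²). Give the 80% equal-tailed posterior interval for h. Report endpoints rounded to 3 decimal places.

On the log scale the 80% interval is -0.15 ± 1.282 × 0.18 = [-0.3807, 0.0807].
Exponentiate: [e^-0.3807, e^0.0807] = [0.683, 1.084].

[0.683, 1.084]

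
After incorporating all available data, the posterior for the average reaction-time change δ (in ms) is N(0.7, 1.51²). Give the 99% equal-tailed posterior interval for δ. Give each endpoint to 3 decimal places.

[-3.190, 4.590]

The posterior is symmetric, so the 99% equal-tailed interval is δ = 0.7 ± z·1.51 with z = 2.576.
Half-width: 2.576 × 1.51 = 3.890.
0.7 − 3.890 = -3.190; 0.7 + 3.890 = 4.590.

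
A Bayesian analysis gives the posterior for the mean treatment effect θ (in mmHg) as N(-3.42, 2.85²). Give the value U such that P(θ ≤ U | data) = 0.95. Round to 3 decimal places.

1.268

Need U with P(θ ≤ U) = 0.95: U = -3.42 + z_{0.05}·2.85.
z = 1.645; U = -3.42 + 1.645 × 2.85 = 1.268.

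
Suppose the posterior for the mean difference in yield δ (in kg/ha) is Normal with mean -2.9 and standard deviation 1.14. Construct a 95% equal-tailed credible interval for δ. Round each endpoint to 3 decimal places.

[-5.134, -0.666]

The posterior is symmetric, so the 95% equal-tailed interval is δ = -2.9 ± z·1.14 with z = 1.960.
Half-width: 1.960 × 1.14 = 2.234.
-2.9 − 2.234 = -5.134; -2.9 + 2.234 = -0.666.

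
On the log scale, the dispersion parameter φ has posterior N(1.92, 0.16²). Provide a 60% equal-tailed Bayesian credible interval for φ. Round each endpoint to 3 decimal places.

On the log scale the 60% interval is 1.92 ± 0.842 × 0.16 = [1.7853, 2.0547].
Exponentiate: [e^1.7853, e^2.0547] = [5.962, 7.804].

[5.962, 7.804]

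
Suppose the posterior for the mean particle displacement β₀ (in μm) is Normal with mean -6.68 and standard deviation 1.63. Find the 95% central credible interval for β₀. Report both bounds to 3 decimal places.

The posterior is symmetric, so the 95% equal-tailed interval is β₀ = -6.68 ± z·1.63 with z = 1.960.
Half-width: 1.960 × 1.63 = 3.195.
-6.68 − 3.195 = -9.875; -6.68 + 3.195 = -3.485.

[-9.875, -3.485]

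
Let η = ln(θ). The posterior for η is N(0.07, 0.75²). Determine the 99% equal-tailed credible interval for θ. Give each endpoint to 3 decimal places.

[0.155, 7.403]

On the log scale the 99% interval is 0.07 ± 2.576 × 0.75 = [-1.8619, 2.0019].
Exponentiate: [e^-1.8619, e^2.0019] = [0.155, 7.403].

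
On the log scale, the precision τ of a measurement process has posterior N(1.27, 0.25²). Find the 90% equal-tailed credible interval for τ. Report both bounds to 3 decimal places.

[2.360, 5.372]

On the log scale the 90% interval is 1.27 ± 1.645 × 0.25 = [0.8588, 1.6812].
Exponentiate: [e^0.8588, e^1.6812] = [2.360, 5.372].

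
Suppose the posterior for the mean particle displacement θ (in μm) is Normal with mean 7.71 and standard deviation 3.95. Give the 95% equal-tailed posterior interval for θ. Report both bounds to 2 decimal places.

The posterior is symmetric, so the 95% equal-tailed interval is θ = 7.71 ± z·3.95 with z = 1.960.
Half-width: 1.960 × 3.95 = 7.74.
7.71 − 7.74 = -0.03; 7.71 + 7.74 = 15.45.

[-0.03, 15.45]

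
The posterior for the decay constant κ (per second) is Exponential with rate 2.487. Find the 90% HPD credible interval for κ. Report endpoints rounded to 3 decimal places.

The exponential density is strictly decreasing on [0, ∞), so the HPD interval is anchored at 0: [0, q] with P(κ ≤ q) = 0.90.
q = −ln(1 − 0.90) / 2.487 = 2.3026 / 2.487 = 0.926.

[0.000, 0.926]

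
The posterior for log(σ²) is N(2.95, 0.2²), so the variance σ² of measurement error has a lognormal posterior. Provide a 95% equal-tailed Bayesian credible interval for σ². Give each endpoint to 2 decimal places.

On the log scale the 95% interval is 2.95 ± 1.960 × 0.2 = [2.5580, 3.3420].
Exponentiate: [e^2.5580, e^3.3420] = [12.91, 28.28].

[12.91, 28.28]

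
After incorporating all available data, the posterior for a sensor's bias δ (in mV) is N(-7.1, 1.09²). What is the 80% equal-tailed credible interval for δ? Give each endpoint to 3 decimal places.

The posterior is symmetric, so the 80% equal-tailed interval is δ = -7.1 ± z·1.09 with z = 1.282.
Half-width: 1.282 × 1.09 = 1.397.
-7.1 − 1.397 = -8.497; -7.1 + 1.397 = -5.703.

[-8.497, -5.703]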